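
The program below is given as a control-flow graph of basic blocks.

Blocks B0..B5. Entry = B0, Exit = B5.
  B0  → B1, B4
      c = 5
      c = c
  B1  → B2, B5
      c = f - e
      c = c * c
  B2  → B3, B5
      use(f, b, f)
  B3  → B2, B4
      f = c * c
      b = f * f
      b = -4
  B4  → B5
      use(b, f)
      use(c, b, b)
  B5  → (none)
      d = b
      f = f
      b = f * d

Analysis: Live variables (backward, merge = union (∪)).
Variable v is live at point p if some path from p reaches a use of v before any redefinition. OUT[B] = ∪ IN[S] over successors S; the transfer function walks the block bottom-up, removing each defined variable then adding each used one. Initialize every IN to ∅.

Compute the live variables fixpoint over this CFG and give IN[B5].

Converged values:
  B0:   IN={b, e, f}   OUT={b, c, e, f}
  B1:   IN={b, e, f}   OUT={b, c, f}
  B2:   IN={b, c, f}   OUT={b, c, f}
  B3:   IN={c}   OUT={b, c, f}
  B4:   IN={b, c, f}   OUT={b, f}
  B5:   IN={b, f}   OUT={}

B5 is the boundary node: OUT[B5] = {}
Applying B5's transfer function to that OUT value gives IN[B5] (row B5 above).

Answer: {b, f}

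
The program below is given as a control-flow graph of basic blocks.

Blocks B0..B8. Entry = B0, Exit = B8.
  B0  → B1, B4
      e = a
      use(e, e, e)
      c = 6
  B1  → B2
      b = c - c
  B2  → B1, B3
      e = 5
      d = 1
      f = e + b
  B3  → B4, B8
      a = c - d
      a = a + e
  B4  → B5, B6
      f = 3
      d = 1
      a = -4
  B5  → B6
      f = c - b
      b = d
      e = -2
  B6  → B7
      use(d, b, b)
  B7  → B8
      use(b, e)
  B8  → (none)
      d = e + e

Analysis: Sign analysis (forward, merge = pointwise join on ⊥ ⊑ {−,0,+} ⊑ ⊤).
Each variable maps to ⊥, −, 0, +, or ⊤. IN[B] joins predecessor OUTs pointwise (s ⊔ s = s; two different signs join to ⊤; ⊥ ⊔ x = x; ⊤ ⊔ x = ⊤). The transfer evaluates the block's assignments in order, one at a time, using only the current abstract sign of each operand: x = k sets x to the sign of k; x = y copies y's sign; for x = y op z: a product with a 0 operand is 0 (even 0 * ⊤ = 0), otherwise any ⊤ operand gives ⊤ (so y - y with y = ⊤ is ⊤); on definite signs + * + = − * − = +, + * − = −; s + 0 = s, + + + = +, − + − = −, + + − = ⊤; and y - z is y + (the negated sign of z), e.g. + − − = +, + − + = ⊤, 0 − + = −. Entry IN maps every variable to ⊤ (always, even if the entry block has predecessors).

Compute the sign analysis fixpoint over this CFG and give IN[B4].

Fixpoint table:
  B0:  IN=(all ⊤)  OUT={c:+; rest ⊤}
  B1:  IN={c:+; rest ⊤}  OUT={c:+; rest ⊤}
  B2:  IN={c:+; rest ⊤}  OUT={c:+, d:+, e:+; rest ⊤}
  B3:  IN={c:+, d:+, e:+; rest ⊤}  OUT={c:+, d:+, e:+; rest ⊤}
  B4:  IN={c:+; rest ⊤}  OUT={a:-, c:+, d:+, f:+; rest ⊤}
  B5:  IN={a:-, c:+, d:+, f:+; rest ⊤}  OUT={a:-, b:+, c:+, d:+, e:-; rest ⊤}
  B6:  IN={a:-, c:+, d:+; rest ⊤}  OUT={a:-, c:+, d:+; rest ⊤}
  B7:  IN={a:-, c:+, d:+; rest ⊤}  OUT={a:-, c:+, d:+; rest ⊤}
  B8:  IN={c:+, d:+; rest ⊤}  OUT={c:+; rest ⊤}

Merge at B4: IN[B4] = OUT[B0] ⊔ OUT[B3] = {a: ⊤, b: ⊤, c: +, d: ⊤, e: ⊤, f: ⊤}

Answer: {a: ⊤, b: ⊤, c: +, d: ⊤, e: ⊤, f: ⊤}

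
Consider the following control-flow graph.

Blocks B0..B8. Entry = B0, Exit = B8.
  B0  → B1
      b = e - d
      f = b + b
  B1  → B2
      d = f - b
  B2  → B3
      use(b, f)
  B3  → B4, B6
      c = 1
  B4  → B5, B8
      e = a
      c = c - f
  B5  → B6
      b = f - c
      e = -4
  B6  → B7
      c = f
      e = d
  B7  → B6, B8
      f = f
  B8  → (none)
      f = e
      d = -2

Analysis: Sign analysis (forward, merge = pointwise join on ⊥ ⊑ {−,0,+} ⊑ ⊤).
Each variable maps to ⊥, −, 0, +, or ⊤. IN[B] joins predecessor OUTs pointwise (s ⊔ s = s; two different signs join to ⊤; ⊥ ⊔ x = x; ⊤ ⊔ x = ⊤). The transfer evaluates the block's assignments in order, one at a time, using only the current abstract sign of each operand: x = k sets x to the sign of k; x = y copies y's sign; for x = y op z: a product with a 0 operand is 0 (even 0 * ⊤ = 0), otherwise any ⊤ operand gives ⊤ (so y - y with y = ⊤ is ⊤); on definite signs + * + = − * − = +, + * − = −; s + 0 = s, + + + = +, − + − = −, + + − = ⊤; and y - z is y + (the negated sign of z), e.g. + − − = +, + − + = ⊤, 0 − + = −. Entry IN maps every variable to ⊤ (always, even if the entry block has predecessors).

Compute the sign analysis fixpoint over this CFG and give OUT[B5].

Per-block solution:
  B0:  IN=(all ⊤)  OUT=(all ⊤)
  B1:  IN=(all ⊤)  OUT=(all ⊤)
  B2:  IN=(all ⊤)  OUT=(all ⊤)
  B3:  IN=(all ⊤)  OUT={c:+; rest ⊤}
  B4:  IN={c:+; rest ⊤}  OUT=(all ⊤)
  B5:  IN=(all ⊤)  OUT={e:-; rest ⊤}
  B6:  IN=(all ⊤)  OUT=(all ⊤)
  B7:  IN=(all ⊤)  OUT=(all ⊤)
  B8:  IN=(all ⊤)  OUT={d:-; rest ⊤}

Merge at B5: IN[B5] = OUT[B4] = {a: ⊤, b: ⊤, c: ⊤, d: ⊤, e: ⊤, f: ⊤}
Applying B5's transfer function to that IN value gives OUT[B5] (row B5 above).

Answer: {a: ⊤, b: ⊤, c: ⊤, d: ⊤, e: -, f: ⊤}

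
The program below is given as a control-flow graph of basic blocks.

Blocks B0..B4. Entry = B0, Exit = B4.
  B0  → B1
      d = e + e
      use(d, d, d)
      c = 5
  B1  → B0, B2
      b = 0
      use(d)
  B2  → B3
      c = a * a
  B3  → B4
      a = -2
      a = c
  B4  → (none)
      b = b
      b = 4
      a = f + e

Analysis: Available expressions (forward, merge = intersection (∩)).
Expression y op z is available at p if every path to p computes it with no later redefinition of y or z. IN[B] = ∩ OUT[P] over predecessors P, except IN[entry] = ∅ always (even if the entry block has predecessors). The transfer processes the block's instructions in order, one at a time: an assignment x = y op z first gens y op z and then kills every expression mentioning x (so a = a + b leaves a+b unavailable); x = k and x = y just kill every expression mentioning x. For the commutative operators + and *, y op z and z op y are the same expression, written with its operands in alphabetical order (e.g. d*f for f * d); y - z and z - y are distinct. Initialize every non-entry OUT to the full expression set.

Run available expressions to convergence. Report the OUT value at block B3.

Converged values:
  B0:  IN={}  OUT={e+e}
  B1:  IN={e+e}  OUT={e+e}
  B2:  IN={e+e}  OUT={a*a, e+e}
  B3:  IN={a*a, e+e}  OUT={e+e}
  B4:  IN={e+e}  OUT={e+e, e+f}

Merge at B3: IN[B3] = OUT[B2] = {a*a, e+e}
Applying B3's transfer function to that IN value gives OUT[B3] (row B3 above).

Answer: {e+e}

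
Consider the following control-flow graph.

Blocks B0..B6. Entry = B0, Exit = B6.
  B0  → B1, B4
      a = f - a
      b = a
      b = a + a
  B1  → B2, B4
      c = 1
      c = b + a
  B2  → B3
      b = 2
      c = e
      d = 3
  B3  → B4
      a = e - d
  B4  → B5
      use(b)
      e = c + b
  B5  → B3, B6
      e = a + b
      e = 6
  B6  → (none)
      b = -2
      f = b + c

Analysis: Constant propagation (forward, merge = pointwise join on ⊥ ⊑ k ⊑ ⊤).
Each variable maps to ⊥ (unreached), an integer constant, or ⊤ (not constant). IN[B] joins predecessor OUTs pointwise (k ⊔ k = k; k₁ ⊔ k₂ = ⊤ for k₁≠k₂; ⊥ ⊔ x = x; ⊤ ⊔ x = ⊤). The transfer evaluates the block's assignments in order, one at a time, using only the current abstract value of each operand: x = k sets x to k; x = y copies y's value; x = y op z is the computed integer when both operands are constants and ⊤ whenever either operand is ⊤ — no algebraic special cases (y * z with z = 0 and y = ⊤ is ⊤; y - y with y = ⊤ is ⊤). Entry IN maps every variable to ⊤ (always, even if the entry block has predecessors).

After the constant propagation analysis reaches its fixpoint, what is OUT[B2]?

Answer: {a: ⊤, b: 2, c: ⊤, d: 3, e: ⊤, f: ⊤}

Working:
Fixpoint table:
  B0:  IN=(all ⊤)  OUT=(all ⊤)
  B1:  IN=(all ⊤)  OUT=(all ⊤)
  B2:  IN=(all ⊤)  OUT={b:2, d:3; rest ⊤}
  B3:  IN=(all ⊤)  OUT=(all ⊤)
  B4:  IN=(all ⊤)  OUT=(all ⊤)
  B5:  IN=(all ⊤)  OUT={e:6; rest ⊤}
  B6:  IN={e:6; rest ⊤}  OUT={b:-2, e:6; rest ⊤}

Merge at B2: IN[B2] = OUT[B1] = {a: ⊤, b: ⊤, c: ⊤, d: ⊤, e: ⊤, f: ⊤}
Applying B2's transfer function to that IN value gives OUT[B2] (row B2 above).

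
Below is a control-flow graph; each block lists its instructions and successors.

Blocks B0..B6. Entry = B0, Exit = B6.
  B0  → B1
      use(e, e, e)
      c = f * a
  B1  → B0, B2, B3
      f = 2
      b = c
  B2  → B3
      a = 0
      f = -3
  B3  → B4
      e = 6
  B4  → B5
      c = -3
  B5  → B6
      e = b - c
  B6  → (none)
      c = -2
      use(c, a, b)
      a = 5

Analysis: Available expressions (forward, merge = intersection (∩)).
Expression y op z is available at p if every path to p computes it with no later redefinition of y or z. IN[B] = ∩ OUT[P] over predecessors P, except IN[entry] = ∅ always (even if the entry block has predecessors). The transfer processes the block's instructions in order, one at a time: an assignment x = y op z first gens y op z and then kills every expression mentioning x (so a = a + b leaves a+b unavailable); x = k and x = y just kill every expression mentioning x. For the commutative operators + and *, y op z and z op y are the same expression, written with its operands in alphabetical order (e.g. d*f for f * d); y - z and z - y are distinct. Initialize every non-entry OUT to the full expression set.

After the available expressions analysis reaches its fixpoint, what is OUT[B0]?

Answer: {a*f}

Working:
Per-block solution:
  B0:  IN={}  OUT={a*f}
  B1:  IN={a*f}  OUT={}
  B2:  IN={}  OUT={}
  B3:  IN={}  OUT={}
  B4:  IN={}  OUT={}
  B5:  IN={}  OUT={b-c}
  B6:  IN={b-c}  OUT={}

Merge at B0 (entry node, so the boundary value {} is joined with the incoming edge(s)): IN[B0] = {} ∩ OUT[B1] = {}
Applying B0's transfer function to that IN value gives OUT[B0] (row B0 above).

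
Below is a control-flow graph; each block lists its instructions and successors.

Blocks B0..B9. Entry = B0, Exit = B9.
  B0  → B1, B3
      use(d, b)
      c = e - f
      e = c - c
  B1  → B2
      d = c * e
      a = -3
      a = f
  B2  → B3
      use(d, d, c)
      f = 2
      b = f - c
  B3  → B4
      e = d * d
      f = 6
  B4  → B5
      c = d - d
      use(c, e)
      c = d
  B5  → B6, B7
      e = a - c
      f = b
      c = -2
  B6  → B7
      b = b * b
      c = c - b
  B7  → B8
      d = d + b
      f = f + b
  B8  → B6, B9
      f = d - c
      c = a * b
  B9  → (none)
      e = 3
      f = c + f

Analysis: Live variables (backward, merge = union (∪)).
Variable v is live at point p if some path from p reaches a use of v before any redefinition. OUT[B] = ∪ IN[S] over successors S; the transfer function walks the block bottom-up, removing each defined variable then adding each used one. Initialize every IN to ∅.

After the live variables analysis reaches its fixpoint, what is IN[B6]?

Answer: {a, b, c, d, f}

Working:
Per-block solution:
  B0:   IN={a, b, d, e, f}   OUT={a, b, c, d, e, f}
  B1:   IN={c, e, f}   OUT={a, c, d}
  B2:   IN={a, c, d}   OUT={a, b, d}
  B3:   IN={a, b, d}   OUT={a, b, d, e}
  B4:   IN={a, b, d, e}   OUT={a, b, c, d}
  B5:   IN={a, b, c, d}   OUT={a, b, c, d, f}
  B6:   IN={a, b, c, d, f}   OUT={a, b, c, d, f}
  B7:   IN={a, b, c, d, f}   OUT={a, b, c, d}
  B8:   IN={a, b, c, d}   OUT={a, b, c, d, f}
  B9:   IN={c, f}   OUT={}

Merge at B6: OUT[B6] = IN[B7] = {a, b, c, d, f}
Applying B6's transfer function to that OUT value gives IN[B6] (row B6 above).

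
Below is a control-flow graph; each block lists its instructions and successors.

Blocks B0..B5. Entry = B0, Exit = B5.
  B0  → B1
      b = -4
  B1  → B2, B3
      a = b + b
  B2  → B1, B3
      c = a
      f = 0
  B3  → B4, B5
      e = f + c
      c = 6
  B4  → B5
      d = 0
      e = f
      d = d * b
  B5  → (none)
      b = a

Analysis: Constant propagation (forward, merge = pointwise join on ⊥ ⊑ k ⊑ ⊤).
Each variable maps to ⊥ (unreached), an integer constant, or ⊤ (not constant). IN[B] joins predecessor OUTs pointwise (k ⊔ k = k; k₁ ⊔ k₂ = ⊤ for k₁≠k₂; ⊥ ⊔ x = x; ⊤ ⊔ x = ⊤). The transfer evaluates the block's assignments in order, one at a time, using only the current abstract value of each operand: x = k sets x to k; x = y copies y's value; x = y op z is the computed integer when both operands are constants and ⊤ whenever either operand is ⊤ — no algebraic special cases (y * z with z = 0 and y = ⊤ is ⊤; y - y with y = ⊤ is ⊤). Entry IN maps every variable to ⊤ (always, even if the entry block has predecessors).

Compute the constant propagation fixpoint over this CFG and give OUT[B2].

Fixpoint table:
  B0:  IN=(all ⊤)  OUT={b:-4; rest ⊤}
  B1:  IN={b:-4; rest ⊤}  OUT={a:-8, b:-4; rest ⊤}
  B2:  IN={a:-8, b:-4; rest ⊤}  OUT={a:-8, b:-4, c:-8, f:0; rest ⊤}
  B3:  IN={a:-8, b:-4; rest ⊤}  OUT={a:-8, b:-4, c:6; rest ⊤}
  B4:  IN={a:-8, b:-4, c:6; rest ⊤}  OUT={a:-8, b:-4, c:6, d:0; rest ⊤}
  B5:  IN={a:-8, b:-4, c:6; rest ⊤}  OUT={a:-8, b:-8, c:6; rest ⊤}

Merge at B2: IN[B2] = OUT[B1] = {a: -8, b: -4, c: ⊤, d: ⊤, e: ⊤, f: ⊤}
Applying B2's transfer function to that IN value gives OUT[B2] (row B2 above).

Answer: {a: -8, b: -4, c: -8, d: ⊤, e: ⊤, f: 0}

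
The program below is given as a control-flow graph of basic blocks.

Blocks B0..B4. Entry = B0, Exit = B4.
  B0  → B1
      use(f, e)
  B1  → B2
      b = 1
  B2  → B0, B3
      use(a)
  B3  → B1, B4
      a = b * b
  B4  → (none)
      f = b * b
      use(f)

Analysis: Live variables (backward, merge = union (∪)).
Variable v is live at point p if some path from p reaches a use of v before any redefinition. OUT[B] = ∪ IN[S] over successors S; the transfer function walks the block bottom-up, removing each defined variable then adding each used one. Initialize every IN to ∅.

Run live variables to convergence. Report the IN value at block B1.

Answer: {a, e, f}

Trace:
Per-block solution:
  B0: | IN={a, e, f} | OUT={a, e, f}
  B1: | IN={a, e, f} | OUT={a, b, e, f}
  B2: | IN={a, b, e, f} | OUT={a, b, e, f}
  B3: | IN={b, e, f} | OUT={a, b, e, f}
  B4: | IN={b} | OUT={}

Merge at B1: OUT[B1] = IN[B2] = {a, b, e, f}
Applying B1's transfer function to that OUT value gives IN[B1] (row B1 above).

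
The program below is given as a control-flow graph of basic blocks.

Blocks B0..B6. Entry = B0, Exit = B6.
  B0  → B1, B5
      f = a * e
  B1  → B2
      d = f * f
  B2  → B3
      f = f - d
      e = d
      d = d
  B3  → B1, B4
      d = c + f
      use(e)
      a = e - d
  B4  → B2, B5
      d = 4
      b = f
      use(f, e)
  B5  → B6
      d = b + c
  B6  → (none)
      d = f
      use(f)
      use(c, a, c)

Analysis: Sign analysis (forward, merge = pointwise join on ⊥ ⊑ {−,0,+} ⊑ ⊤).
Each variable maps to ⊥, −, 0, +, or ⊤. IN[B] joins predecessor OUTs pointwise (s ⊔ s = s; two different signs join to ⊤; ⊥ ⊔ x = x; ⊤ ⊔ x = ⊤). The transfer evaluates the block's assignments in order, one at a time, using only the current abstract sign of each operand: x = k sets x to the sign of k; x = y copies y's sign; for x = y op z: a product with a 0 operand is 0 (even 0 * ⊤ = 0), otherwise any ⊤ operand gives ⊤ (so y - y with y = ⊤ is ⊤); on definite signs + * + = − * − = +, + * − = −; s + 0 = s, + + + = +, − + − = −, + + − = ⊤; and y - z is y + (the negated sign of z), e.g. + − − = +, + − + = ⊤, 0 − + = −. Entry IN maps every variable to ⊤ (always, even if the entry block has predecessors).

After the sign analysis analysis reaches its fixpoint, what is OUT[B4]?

Per-block solution:
  B0:  IN=(all ⊤)  OUT=(all ⊤)
  B1:  IN=(all ⊤)  OUT=(all ⊤)
  B2:  IN=(all ⊤)  OUT=(all ⊤)
  B3:  IN=(all ⊤)  OUT=(all ⊤)
  B4:  IN=(all ⊤)  OUT={d:+; rest ⊤}
  B5:  IN=(all ⊤)  OUT=(all ⊤)
  B6:  IN=(all ⊤)  OUT=(all ⊤)

Merge at B4: IN[B4] = OUT[B3] = {a: ⊤, b: ⊤, c: ⊤, d: ⊤, e: ⊤, f: ⊤}
Applying B4's transfer function to that IN value gives OUT[B4] (row B4 above).

Answer: {a: ⊤, b: ⊤, c: ⊤, d: +, e: ⊤, f: ⊤}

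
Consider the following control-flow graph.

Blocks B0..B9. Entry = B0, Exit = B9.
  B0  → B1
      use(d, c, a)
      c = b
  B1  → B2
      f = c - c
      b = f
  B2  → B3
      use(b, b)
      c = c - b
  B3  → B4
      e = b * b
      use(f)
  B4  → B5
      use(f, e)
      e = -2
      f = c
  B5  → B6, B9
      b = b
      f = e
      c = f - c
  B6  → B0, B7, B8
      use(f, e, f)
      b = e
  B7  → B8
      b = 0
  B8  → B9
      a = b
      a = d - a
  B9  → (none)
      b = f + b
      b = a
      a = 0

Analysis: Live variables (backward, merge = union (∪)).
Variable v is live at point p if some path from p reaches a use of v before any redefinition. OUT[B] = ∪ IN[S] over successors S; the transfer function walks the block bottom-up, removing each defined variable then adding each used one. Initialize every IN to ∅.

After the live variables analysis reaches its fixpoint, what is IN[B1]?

Answer: {a, c, d}

Derivation:
Converged values:
  B0:  IN={a, b, c, d}  OUT={a, c, d}
  B1:  IN={a, c, d}  OUT={a, b, c, d, f}
  B2:  IN={a, b, c, d, f}  OUT={a, b, c, d, f}
  B3:  IN={a, b, c, d, f}  OUT={a, b, c, d, e, f}
  B4:  IN={a, b, c, d, e, f}  OUT={a, b, c, d, e}
  B5:  IN={a, b, c, d, e}  OUT={a, b, c, d, e, f}
  B6:  IN={a, c, d, e, f}  OUT={a, b, c, d, f}
  B7:  IN={d, f}  OUT={b, d, f}
  B8:  IN={b, d, f}  OUT={a, b, f}
  B9:  IN={a, b, f}  OUT={}

Merge at B1: OUT[B1] = IN[B2] = {a, b, c, d, f}
Applying B1's transfer function to that OUT value gives IN[B1] (row B1 above).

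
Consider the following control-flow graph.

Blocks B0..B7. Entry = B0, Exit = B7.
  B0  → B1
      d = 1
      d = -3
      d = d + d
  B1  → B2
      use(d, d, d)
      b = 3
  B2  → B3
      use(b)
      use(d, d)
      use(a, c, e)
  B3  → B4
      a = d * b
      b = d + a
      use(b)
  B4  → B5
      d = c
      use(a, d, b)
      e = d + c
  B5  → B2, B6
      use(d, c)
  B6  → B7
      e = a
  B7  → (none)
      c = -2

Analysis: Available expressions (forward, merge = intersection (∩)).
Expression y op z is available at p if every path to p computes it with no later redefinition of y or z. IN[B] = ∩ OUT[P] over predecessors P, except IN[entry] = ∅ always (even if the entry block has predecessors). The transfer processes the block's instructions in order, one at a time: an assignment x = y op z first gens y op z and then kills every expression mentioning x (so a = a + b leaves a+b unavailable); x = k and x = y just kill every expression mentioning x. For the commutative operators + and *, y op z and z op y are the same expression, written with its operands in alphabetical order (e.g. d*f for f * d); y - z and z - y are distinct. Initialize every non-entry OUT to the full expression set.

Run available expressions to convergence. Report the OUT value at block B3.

Per-block solution:
  B0:   IN={}   OUT={}
  B1:   IN={}   OUT={}
  B2:   IN={}   OUT={}
  B3:   IN={}   OUT={a+d}
  B4:   IN={a+d}   OUT={c+d}
  B5:   IN={c+d}   OUT={c+d}
  B6:   IN={c+d}   OUT={c+d}
  B7:   IN={c+d}   OUT={}

Merge at B3: IN[B3] = OUT[B2] = {}
Applying B3's transfer function to that IN value gives OUT[B3] (row B3 above).

Answer: {a+d}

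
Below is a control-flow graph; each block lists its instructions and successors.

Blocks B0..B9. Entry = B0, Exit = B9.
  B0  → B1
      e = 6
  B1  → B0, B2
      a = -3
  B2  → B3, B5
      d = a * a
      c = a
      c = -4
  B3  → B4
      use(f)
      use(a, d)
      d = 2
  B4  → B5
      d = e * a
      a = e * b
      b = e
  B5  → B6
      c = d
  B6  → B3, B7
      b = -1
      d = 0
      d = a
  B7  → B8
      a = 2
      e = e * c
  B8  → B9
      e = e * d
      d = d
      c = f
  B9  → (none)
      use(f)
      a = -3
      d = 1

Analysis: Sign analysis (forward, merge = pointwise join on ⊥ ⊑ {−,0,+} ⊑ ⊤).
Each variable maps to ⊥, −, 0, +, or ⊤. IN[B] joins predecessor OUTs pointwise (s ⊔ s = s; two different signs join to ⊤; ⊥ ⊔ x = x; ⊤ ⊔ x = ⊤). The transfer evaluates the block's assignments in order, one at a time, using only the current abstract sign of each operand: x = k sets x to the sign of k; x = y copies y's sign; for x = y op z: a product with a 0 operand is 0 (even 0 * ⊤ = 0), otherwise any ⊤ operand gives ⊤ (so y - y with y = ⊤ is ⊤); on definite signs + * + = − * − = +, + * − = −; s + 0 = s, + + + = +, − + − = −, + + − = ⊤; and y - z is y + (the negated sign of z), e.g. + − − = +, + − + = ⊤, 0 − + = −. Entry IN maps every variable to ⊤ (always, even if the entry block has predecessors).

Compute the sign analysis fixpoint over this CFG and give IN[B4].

Converged values:
  B0:  IN=(all ⊤)  OUT={e:+; rest ⊤}
  B1:  IN={e:+; rest ⊤}  OUT={a:-, e:+; rest ⊤}
  B2:  IN={a:-, e:+; rest ⊤}  OUT={a:-, c:-, d:+, e:+; rest ⊤}
  B3:  IN={e:+; rest ⊤}  OUT={d:+, e:+; rest ⊤}
  B4:  IN={d:+, e:+; rest ⊤}  OUT={b:+, e:+; rest ⊤}
  B5:  IN={e:+; rest ⊤}  OUT={e:+; rest ⊤}
  B6:  IN={e:+; rest ⊤}  OUT={b:-, e:+; rest ⊤}
  B7:  IN={b:-, e:+; rest ⊤}  OUT={a:+, b:-; rest ⊤}
  B8:  IN={a:+, b:-; rest ⊤}  OUT={a:+, b:-; rest ⊤}
  B9:  IN={a:+, b:-; rest ⊤}  OUT={a:-, b:-, d:+; rest ⊤}

Merge at B4: IN[B4] = OUT[B3] = {a: ⊤, b: ⊤, c: ⊤, d: +, e: +, f: ⊤}

Answer: {a: ⊤, b: ⊤, c: ⊤, d: +, e: +, f: ⊤}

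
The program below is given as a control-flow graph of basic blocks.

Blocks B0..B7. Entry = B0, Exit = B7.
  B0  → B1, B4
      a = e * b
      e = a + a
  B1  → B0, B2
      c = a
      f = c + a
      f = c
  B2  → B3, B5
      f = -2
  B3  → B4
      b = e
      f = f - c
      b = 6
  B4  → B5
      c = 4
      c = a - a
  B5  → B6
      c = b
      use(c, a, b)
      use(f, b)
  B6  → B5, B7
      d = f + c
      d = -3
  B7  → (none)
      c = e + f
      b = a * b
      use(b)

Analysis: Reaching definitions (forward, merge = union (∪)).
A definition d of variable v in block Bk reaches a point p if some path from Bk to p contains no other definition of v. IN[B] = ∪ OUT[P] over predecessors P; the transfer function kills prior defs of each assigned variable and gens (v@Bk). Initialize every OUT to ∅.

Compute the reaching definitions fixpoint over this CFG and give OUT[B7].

Answer: {a@B0, b@B7, c@B7, d@B6, e@B0, f@B1, f@B2, f@B3}

Trace:
Per-block solution:
  B0:   IN={a@B0, c@B1, e@B0, f@B1}   OUT={a@B0, c@B1, e@B0, f@B1}
  B1:   IN={a@B0, c@B1, e@B0, f@B1}   OUT={a@B0, c@B1, e@B0, f@B1}
  B2:   IN={a@B0, c@B1, e@B0, f@B1}   OUT={a@B0, c@B1, e@B0, f@B2}
  B3:   IN={a@B0, c@B1, e@B0, f@B2}   OUT={a@B0, b@B3, c@B1, e@B0, f@B3}
  B4:   IN={a@B0, b@B3, c@B1, e@B0, f@B1, f@B3}   OUT={a@B0, b@B3, c@B4, e@B0, f@B1, f@B3}
  B5:   IN={a@B0, b@B3, c@B1, c@B4, c@B5, d@B6, e@B0, f@B1, f@B2, f@B3}   OUT={a@B0, b@B3, c@B5, d@B6, e@B0, f@B1, f@B2, f@B3}
  B6:   IN={a@B0, b@B3, c@B5, d@B6, e@B0, f@B1, f@B2, f@B3}   OUT={a@B0, b@B3, c@B5, d@B6, e@B0, f@B1, f@B2, f@B3}
  B7:   IN={a@B0, b@B3, c@B5, d@B6, e@B0, f@B1, f@B2, f@B3}   OUT={a@B0, b@B7, c@B7, d@B6, e@B0, f@B1, f@B2, f@B3}

Merge at B7: IN[B7] = OUT[B6] = {a@B0, b@B3, c@B5, d@B6, e@B0, f@B1, f@B2, f@B3}
Applying B7's transfer function to that IN value gives OUT[B7] (row B7 above).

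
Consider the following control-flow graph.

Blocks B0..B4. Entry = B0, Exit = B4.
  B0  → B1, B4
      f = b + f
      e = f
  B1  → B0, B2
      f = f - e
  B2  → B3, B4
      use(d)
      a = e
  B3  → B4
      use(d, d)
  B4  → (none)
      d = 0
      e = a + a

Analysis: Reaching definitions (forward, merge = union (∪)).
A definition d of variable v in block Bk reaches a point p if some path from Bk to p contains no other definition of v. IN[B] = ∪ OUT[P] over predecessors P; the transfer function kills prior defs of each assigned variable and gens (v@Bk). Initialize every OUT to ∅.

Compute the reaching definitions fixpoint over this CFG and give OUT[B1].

Answer: {e@B0, f@B1}

Working:
Fixpoint table:
  B0:   IN={e@B0, f@B1}   OUT={e@B0, f@B0}
  B1:   IN={e@B0, f@B0}   OUT={e@B0, f@B1}
  B2:   IN={e@B0, f@B1}   OUT={a@B2, e@B0, f@B1}
  B3:   IN={a@B2, e@B0, f@B1}   OUT={a@B2, e@B0, f@B1}
  B4:   IN={a@B2, e@B0, f@B0, f@B1}   OUT={a@B2, d@B4, e@B4, f@B0, f@B1}

Merge at B1: IN[B1] = OUT[B0] = {e@B0, f@B0}
Applying B1's transfer function to that IN value gives OUT[B1] (row B1 above).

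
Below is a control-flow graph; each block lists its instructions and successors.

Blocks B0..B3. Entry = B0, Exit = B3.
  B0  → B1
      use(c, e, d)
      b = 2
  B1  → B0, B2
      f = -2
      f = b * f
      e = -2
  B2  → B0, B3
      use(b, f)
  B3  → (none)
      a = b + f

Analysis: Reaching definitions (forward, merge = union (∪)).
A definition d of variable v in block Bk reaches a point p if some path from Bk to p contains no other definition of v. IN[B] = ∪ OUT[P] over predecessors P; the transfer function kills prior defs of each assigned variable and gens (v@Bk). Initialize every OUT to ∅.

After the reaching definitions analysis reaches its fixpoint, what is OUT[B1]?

Converged values:
  B0: | IN={b@B0, e@B1, f@B1} | OUT={b@B0, e@B1, f@B1}
  B1: | IN={b@B0, e@B1, f@B1} | OUT={b@B0, e@B1, f@B1}
  B2: | IN={b@B0, e@B1, f@B1} | OUT={b@B0, e@B1, f@B1}
  B3: | IN={b@B0, e@B1, f@B1} | OUT={a@B3, b@B0, e@B1, f@B1}

Merge at B1: IN[B1] = OUT[B0] = {b@B0, e@B1, f@B1}
Applying B1's transfer function to that IN value gives OUT[B1] (row B1 above).

Answer: {b@B0, e@B1, f@B1}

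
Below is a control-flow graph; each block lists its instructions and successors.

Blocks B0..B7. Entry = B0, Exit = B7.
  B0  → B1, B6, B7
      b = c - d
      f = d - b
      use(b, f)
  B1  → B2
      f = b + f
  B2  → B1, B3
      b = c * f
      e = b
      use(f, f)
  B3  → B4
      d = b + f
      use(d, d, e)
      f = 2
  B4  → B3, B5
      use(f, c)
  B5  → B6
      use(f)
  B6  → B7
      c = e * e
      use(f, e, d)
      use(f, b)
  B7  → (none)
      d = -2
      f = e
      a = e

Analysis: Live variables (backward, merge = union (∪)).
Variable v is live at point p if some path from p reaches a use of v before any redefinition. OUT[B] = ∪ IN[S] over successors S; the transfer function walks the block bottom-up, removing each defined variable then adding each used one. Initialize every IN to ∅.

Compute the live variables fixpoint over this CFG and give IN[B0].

Answer: {c, d, e}

Derivation:
Per-block solution:
  B0:  IN={c, d, e}  OUT={b, c, d, e, f}
  B1:  IN={b, c, f}  OUT={c, f}
  B2:  IN={c, f}  OUT={b, c, e, f}
  B3:  IN={b, c, e, f}  OUT={b, c, d, e, f}
  B4:  IN={b, c, d, e, f}  OUT={b, c, d, e, f}
  B5:  IN={b, d, e, f}  OUT={b, d, e, f}
  B6:  IN={b, d, e, f}  OUT={e}
  B7:  IN={e}  OUT={}

Merge at B0: OUT[B0] = IN[B1] ⊔ IN[B6] ⊔ IN[B7] = {b, c, d, e, f}
Applying B0's transfer function to that OUT value gives IN[B0] (row B0 above).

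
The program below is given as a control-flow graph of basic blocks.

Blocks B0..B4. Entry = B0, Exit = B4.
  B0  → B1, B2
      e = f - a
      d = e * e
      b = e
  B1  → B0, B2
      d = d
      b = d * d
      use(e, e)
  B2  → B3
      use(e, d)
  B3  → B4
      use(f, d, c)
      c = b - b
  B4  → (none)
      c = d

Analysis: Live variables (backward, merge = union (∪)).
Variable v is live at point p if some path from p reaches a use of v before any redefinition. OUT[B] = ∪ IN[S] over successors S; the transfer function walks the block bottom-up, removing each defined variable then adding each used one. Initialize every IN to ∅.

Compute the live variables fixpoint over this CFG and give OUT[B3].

Answer: {d}

Derivation:
Per-block solution:
  B0:  IN={a, c, f}  OUT={a, b, c, d, e, f}
  B1:  IN={a, c, d, e, f}  OUT={a, b, c, d, e, f}
  B2:  IN={b, c, d, e, f}  OUT={b, c, d, f}
  B3:  IN={b, c, d, f}  OUT={d}
  B4:  IN={d}  OUT={}

Merge at B3: OUT[B3] = IN[B4] = {d}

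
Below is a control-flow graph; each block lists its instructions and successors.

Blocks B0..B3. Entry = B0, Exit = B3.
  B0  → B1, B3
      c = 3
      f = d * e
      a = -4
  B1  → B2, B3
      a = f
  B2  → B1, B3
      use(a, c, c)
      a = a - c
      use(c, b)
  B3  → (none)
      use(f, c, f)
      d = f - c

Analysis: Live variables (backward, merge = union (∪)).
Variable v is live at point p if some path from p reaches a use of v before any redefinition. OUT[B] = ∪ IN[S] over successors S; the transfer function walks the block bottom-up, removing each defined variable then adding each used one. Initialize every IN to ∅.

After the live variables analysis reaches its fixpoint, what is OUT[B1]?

Converged values:
  B0:   IN={b, d, e}   OUT={b, c, f}
  B1:   IN={b, c, f}   OUT={a, b, c, f}
  B2:   IN={a, b, c, f}   OUT={b, c, f}
  B3:   IN={c, f}   OUT={}

Merge at B1: OUT[B1] = IN[B2] ⊔ IN[B3] = {a, b, c, f}

Answer: {a, b, c, f}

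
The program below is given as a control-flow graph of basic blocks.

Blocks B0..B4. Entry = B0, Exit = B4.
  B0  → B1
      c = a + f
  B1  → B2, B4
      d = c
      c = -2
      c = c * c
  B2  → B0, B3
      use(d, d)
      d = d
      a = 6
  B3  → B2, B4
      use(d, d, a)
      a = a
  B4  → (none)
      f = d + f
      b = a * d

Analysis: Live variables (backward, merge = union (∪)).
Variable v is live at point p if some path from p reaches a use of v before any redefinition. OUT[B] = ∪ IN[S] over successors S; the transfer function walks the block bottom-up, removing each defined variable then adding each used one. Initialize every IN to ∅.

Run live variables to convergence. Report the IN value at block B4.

Answer: {a, d, f}

Working:
Per-block solution:
  B0:  IN={a, f}  OUT={a, c, f}
  B1:  IN={a, c, f}  OUT={a, d, f}
  B2:  IN={d, f}  OUT={a, d, f}
  B3:  IN={a, d, f}  OUT={a, d, f}
  B4:  IN={a, d, f}  OUT={}

B4 is the boundary node: OUT[B4] = {}
Applying B4's transfer function to that OUT value gives IN[B4] (row B4 above).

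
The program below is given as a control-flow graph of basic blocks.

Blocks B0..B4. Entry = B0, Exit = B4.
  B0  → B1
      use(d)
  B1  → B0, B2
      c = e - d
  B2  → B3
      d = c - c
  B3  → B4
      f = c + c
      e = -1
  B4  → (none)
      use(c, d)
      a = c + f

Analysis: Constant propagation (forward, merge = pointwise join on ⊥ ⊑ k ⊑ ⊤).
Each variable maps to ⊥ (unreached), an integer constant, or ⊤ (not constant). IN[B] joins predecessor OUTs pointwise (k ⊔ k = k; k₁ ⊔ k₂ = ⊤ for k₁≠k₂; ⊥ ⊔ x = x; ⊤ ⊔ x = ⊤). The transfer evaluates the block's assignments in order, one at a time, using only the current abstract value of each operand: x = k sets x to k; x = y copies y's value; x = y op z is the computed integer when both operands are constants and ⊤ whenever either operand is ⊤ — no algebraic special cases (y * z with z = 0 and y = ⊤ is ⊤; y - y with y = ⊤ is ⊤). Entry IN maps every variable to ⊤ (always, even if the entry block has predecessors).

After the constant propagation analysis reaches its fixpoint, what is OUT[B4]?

Answer: {a: ⊤, b: ⊤, c: ⊤, d: ⊤, e: -1, f: ⊤}

Derivation:
Per-block solution:
  B0:  IN=(all ⊤)  OUT=(all ⊤)
  B1:  IN=(all ⊤)  OUT=(all ⊤)
  B2:  IN=(all ⊤)  OUT=(all ⊤)
  B3:  IN=(all ⊤)  OUT={e:-1; rest ⊤}
  B4:  IN={e:-1; rest ⊤}  OUT={e:-1; rest ⊤}

Merge at B4: IN[B4] = OUT[B3] = {a: ⊤, b: ⊤, c: ⊤, d: ⊤, e: -1, f: ⊤}
Applying B4's transfer function to that IN value gives OUT[B4] (row B4 above).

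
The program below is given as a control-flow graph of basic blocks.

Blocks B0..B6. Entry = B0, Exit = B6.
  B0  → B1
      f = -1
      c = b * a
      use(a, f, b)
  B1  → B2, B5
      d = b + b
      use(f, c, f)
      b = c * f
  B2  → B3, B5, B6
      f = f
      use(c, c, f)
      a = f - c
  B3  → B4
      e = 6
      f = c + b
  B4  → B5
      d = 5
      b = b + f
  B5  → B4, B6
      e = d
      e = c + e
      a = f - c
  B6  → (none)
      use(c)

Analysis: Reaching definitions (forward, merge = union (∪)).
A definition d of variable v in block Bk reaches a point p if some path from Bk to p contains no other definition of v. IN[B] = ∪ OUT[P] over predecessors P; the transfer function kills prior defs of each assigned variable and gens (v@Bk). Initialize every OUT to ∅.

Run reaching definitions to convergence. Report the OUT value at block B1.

Answer: {b@B1, c@B0, d@B1, f@B0}

Trace:
Converged values:
  B0:  IN={}  OUT={c@B0, f@B0}
  B1:  IN={c@B0, f@B0}  OUT={b@B1, c@B0, d@B1, f@B0}
  B2:  IN={b@B1, c@B0, d@B1, f@B0}  OUT={a@B2, b@B1, c@B0, d@B1, f@B2}
  B3:  IN={a@B2, b@B1, c@B0, d@B1, f@B2}  OUT={a@B2, b@B1, c@B0, d@B1, e@B3, f@B3}
  B4:  IN={a@B2, a@B5, b@B1, b@B4, c@B0, d@B1, d@B4, e@B3, e@B5, f@B0, f@B2, f@B3}  OUT={a@B2, a@B5, b@B4, c@B0, d@B4, e@B3, e@B5, f@B0, f@B2, f@B3}
  B5:  IN={a@B2, a@B5, b@B1, b@B4, c@B0, d@B1, d@B4, e@B3, e@B5, f@B0, f@B2, f@B3}  OUT={a@B5, b@B1, b@B4, c@B0, d@B1, d@B4, e@B5, f@B0, f@B2, f@B3}
  B6:  IN={a@B2, a@B5, b@B1, b@B4, c@B0, d@B1, d@B4, e@B5, f@B0, f@B2, f@B3}  OUT={a@B2, a@B5, b@B1, b@B4, c@B0, d@B1, d@B4, e@B5, f@B0, f@B2, f@B3}

Merge at B1: IN[B1] = OUT[B0] = {c@B0, f@B0}
Applying B1's transfer function to that IN value gives OUT[B1] (row B1 above).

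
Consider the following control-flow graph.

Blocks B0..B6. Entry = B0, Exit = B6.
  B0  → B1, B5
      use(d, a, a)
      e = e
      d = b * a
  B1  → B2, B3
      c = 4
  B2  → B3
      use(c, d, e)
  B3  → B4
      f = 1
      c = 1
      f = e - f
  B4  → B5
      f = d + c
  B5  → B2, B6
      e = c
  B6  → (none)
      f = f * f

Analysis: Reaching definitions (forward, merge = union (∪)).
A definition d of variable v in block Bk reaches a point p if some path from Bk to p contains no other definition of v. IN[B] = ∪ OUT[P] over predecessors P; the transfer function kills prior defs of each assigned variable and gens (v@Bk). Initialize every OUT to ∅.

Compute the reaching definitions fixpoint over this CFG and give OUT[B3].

Fixpoint table:
  B0:  IN={}  OUT={d@B0, e@B0}
  B1:  IN={d@B0, e@B0}  OUT={c@B1, d@B0, e@B0}
  B2:  IN={c@B1, c@B3, d@B0, e@B0, e@B5, f@B4}  OUT={c@B1, c@B3, d@B0, e@B0, e@B5, f@B4}
  B3:  IN={c@B1, c@B3, d@B0, e@B0, e@B5, f@B4}  OUT={c@B3, d@B0, e@B0, e@B5, f@B3}
  B4:  IN={c@B3, d@B0, e@B0, e@B5, f@B3}  OUT={c@B3, d@B0, e@B0, e@B5, f@B4}
  B5:  IN={c@B3, d@B0, e@B0, e@B5, f@B4}  OUT={c@B3, d@B0, e@B5, f@B4}
  B6:  IN={c@B3, d@B0, e@B5, f@B4}  OUT={c@B3, d@B0, e@B5, f@B6}

Merge at B3: IN[B3] = OUT[B1] ⊔ OUT[B2] = {c@B1, c@B3, d@B0, e@B0, e@B5, f@B4}
Applying B3's transfer function to that IN value gives OUT[B3] (row B3 above).

Answer: {c@B3, d@B0, e@B0, e@B5, f@B3}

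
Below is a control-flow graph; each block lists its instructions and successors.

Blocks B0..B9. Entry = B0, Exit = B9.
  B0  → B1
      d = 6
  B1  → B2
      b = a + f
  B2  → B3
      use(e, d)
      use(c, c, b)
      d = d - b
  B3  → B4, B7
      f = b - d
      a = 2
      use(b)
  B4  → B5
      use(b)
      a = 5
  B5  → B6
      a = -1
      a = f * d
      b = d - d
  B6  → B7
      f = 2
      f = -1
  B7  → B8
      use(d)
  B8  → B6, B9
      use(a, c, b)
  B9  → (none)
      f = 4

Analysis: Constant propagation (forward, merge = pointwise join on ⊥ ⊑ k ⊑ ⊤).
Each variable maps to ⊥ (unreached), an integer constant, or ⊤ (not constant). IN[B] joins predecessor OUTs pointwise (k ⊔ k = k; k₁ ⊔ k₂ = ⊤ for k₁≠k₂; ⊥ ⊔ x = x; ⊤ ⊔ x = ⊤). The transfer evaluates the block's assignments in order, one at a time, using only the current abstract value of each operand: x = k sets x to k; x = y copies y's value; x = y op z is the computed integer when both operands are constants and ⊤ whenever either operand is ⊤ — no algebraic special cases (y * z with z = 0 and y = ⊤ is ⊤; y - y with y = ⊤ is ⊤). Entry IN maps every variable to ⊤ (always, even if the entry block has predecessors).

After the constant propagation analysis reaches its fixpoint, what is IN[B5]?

Answer: {a: 5, b: ⊤, c: ⊤, d: ⊤, e: ⊤, f: ⊤}

Working:
Converged values:
  B0:   IN=(all ⊤)   OUT={d:6; rest ⊤}
  B1:   IN={d:6; rest ⊤}   OUT={d:6; rest ⊤}
  B2:   IN={d:6; rest ⊤}   OUT=(all ⊤)
  B3:   IN=(all ⊤)   OUT={a:2; rest ⊤}
  B4:   IN={a:2; rest ⊤}   OUT={a:5; rest ⊤}
  B5:   IN={a:5; rest ⊤}   OUT=(all ⊤)
  B6:   IN=(all ⊤)   OUT={f:-1; rest ⊤}
  B7:   IN=(all ⊤)   OUT=(all ⊤)
  B8:   IN=(all ⊤)   OUT=(all ⊤)
  B9:   IN=(all ⊤)   OUT={f:4; rest ⊤}

Merge at B5: IN[B5] = OUT[B4] = {a: 5, b: ⊤, c: ⊤, d: ⊤, e: ⊤, f: ⊤}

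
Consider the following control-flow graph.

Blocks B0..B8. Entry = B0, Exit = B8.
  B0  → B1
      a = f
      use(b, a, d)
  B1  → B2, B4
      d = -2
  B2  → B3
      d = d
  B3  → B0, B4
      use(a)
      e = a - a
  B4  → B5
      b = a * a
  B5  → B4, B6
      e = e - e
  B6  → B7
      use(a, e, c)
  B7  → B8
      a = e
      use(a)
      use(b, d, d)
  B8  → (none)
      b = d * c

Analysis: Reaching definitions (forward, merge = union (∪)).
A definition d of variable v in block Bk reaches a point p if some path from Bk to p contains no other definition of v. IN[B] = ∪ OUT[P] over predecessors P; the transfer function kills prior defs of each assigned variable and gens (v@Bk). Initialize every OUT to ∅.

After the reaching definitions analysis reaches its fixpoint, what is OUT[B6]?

Converged values:
  B0: | IN={a@B0, d@B2, e@B3} | OUT={a@B0, d@B2, e@B3}
  B1: | IN={a@B0, d@B2, e@B3} | OUT={a@B0, d@B1, e@B3}
  B2: | IN={a@B0, d@B1, e@B3} | OUT={a@B0, d@B2, e@B3}
  B3: | IN={a@B0, d@B2, e@B3} | OUT={a@B0, d@B2, e@B3}
  B4: | IN={a@B0, b@B4, d@B1, d@B2, e@B3, e@B5} | OUT={a@B0, b@B4, d@B1, d@B2, e@B3, e@B5}
  B5: | IN={a@B0, b@B4, d@B1, d@B2, e@B3, e@B5} | OUT={a@B0, b@B4, d@B1, d@B2, e@B5}
  B6: | IN={a@B0, b@B4, d@B1, d@B2, e@B5} | OUT={a@B0, b@B4, d@B1, d@B2, e@B5}
  B7: | IN={a@B0, b@B4, d@B1, d@B2, e@B5} | OUT={a@B7, b@B4, d@B1, d@B2, e@B5}
  B8: | IN={a@B7, b@B4, d@B1, d@B2, e@B5} | OUT={a@B7, b@B8, d@B1, d@B2, e@B5}

Merge at B6: IN[B6] = OUT[B5] = {a@B0, b@B4, d@B1, d@B2, e@B5}
Applying B6's transfer function to that IN value gives OUT[B6] (row B6 above).

Answer: {a@B0, b@B4, d@B1, d@B2, e@B5}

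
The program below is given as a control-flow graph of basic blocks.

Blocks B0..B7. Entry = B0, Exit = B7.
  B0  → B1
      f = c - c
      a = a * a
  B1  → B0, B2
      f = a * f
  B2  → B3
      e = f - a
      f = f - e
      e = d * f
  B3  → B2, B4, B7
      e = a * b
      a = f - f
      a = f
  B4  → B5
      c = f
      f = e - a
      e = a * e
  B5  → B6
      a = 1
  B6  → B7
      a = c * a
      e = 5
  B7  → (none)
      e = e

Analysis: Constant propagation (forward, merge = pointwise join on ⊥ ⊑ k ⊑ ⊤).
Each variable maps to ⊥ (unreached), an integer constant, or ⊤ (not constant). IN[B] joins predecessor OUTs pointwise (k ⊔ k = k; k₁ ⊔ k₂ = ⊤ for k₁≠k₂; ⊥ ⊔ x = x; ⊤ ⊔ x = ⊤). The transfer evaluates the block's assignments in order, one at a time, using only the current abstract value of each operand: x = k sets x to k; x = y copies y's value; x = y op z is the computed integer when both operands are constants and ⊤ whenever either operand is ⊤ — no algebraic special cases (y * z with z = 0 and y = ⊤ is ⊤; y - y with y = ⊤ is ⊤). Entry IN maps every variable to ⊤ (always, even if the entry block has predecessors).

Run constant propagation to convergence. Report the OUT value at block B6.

Converged values:
  B0: | IN=(all ⊤) | OUT=(all ⊤)
  B1: | IN=(all ⊤) | OUT=(all ⊤)
  B2: | IN=(all ⊤) | OUT=(all ⊤)
  B3: | IN=(all ⊤) | OUT=(all ⊤)
  B4: | IN=(all ⊤) | OUT=(all ⊤)
  B5: | IN=(all ⊤) | OUT={a:1; rest ⊤}
  B6: | IN={a:1; rest ⊤} | OUT={e:5; rest ⊤}
  B7: | IN=(all ⊤) | OUT=(all ⊤)

Merge at B6: IN[B6] = OUT[B5] = {a: 1, b: ⊤, c: ⊤, d: ⊤, e: ⊤, f: ⊤}
Applying B6's transfer function to that IN value gives OUT[B6] (row B6 above).

Answer: {a: ⊤, b: ⊤, c: ⊤, d: ⊤, e: 5, f: ⊤}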